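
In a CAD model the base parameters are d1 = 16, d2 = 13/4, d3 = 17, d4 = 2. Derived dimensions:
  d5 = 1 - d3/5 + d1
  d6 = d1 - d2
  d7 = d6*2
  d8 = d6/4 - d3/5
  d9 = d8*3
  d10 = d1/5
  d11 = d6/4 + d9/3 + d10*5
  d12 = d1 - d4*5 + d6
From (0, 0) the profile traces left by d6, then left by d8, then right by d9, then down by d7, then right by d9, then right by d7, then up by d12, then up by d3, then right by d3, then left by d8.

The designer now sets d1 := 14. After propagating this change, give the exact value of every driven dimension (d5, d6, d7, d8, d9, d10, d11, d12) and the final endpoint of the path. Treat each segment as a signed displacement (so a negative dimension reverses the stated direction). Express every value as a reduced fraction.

Apply edit: d1 := 14
  d5 = 1 - d3/5 + d1 = 58/5
  d6 = d1 - d2 = 43/4
  d7 = d6*2 = 43/2
  d8 = d6/4 - d3/5 = -57/80
  d9 = d8*3 = -171/80
  d10 = d1/5 = 14/5
  d11 = d6/4 + d9/3 + d10*5 = 639/40
  d12 = d1 - d4*5 + d6 = 59/4
Walk from origin (0, 0):
  seg 1: left by d6 = 43/4 → (-43/4, 0)
  seg 2: left by d8 = -57/80 → (-803/80, 0)
  seg 3: right by d9 = -171/80 → (-487/40, 0)
  seg 4: down by d7 = 43/2 → (-487/40, -43/2)
  seg 5: right by d9 = -171/80 → (-229/16, -43/2)
  seg 6: right by d7 = 43/2 → (115/16, -43/2)
  seg 7: up by d12 = 59/4 → (115/16, -27/4)
  seg 8: up by d3 = 17 → (115/16, 41/4)
  seg 9: right by d3 = 17 → (387/16, 41/4)
  seg 10: left by d8 = -57/80 → (249/10, 41/4)

d5 = 58/5
d6 = 43/4
d7 = 43/2
d8 = -57/80
d9 = -171/80
d10 = 14/5
d11 = 639/40
d12 = 59/4
endpoint = (249/10, 41/4)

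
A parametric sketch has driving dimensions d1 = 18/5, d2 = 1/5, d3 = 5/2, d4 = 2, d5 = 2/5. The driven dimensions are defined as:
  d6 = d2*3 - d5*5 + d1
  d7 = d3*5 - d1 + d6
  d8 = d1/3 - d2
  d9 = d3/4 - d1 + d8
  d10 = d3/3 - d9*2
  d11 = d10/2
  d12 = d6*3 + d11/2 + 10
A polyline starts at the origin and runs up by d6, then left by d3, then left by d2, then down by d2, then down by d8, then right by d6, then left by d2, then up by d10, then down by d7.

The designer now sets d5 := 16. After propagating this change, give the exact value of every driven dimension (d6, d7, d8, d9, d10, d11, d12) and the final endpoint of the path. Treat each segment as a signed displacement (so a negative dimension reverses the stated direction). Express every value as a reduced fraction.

d6 = -379/5
d7 = -669/10
d8 = 1
d9 = -79/40
d10 = 287/60
d11 = 287/120
d12 = -51889/240
endpoint = (-787/10, -319/60)

Apply edit: d5 := 16
  d6 = d2*3 - d5*5 + d1 = -379/5
  d7 = d3*5 - d1 + d6 = -669/10
  d8 = d1/3 - d2 = 1
  d9 = d3/4 - d1 + d8 = -79/40
  d10 = d3/3 - d9*2 = 287/60
  d11 = d10/2 = 287/120
  d12 = d6*3 + d11/2 + 10 = -51889/240
Walk from origin (0, 0):
  seg 1: up by d6 = -379/5 → (0, -379/5)
  seg 2: left by d3 = 5/2 → (-5/2, -379/5)
  seg 3: left by d2 = 1/5 → (-27/10, -379/5)
  seg 4: down by d2 = 1/5 → (-27/10, -76)
  seg 5: down by d8 = 1 → (-27/10, -77)
  seg 6: right by d6 = -379/5 → (-157/2, -77)
  seg 7: left by d2 = 1/5 → (-787/10, -77)
  seg 8: up by d10 = 287/60 → (-787/10, -4333/60)
  seg 9: down by d7 = -669/10 → (-787/10, -319/60)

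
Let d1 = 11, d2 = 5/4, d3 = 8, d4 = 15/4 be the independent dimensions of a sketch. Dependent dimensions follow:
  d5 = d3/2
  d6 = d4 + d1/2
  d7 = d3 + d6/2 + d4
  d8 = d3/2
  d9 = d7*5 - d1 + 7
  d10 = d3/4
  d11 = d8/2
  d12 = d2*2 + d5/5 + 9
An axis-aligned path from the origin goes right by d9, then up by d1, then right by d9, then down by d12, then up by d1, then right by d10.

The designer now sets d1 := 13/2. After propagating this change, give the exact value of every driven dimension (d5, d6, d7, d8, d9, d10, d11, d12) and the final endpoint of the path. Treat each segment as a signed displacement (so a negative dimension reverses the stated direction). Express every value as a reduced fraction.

d5 = 4
d6 = 7
d7 = 61/4
d8 = 4
d9 = 307/4
d10 = 2
d11 = 2
d12 = 123/10
endpoint = (311/2, 7/10)

Apply edit: d1 := 13/2
  d5 = d3/2 = 4
  d6 = d4 + d1/2 = 7
  d7 = d3 + d6/2 + d4 = 61/4
  d8 = d3/2 = 4
  d9 = d7*5 - d1 + 7 = 307/4
  d10 = d3/4 = 2
  d11 = d8/2 = 2
  d12 = d2*2 + d5/5 + 9 = 123/10
Walk from origin (0, 0):
  seg 1: right by d9 = 307/4 → (307/4, 0)
  seg 2: up by d1 = 13/2 → (307/4, 13/2)
  seg 3: right by d9 = 307/4 → (307/2, 13/2)
  seg 4: down by d12 = 123/10 → (307/2, -29/5)
  seg 5: up by d1 = 13/2 → (307/2, 7/10)
  seg 6: right by d10 = 2 → (311/2, 7/10)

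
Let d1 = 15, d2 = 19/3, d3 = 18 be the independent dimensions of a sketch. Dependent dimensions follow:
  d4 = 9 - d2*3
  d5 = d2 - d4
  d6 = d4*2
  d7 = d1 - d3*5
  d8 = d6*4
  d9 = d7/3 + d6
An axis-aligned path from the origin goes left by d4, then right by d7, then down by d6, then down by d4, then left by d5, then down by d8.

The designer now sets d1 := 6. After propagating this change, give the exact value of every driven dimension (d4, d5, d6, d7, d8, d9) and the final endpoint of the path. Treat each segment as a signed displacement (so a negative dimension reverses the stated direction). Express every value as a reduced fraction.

Apply edit: d1 := 6
  d4 = 9 - d2*3 = -10
  d5 = d2 - d4 = 49/3
  d6 = d4*2 = -20
  d7 = d1 - d3*5 = -84
  d8 = d6*4 = -80
  d9 = d7/3 + d6 = -48
Walk from origin (0, 0):
  seg 1: left by d4 = -10 → (10, 0)
  seg 2: right by d7 = -84 → (-74, 0)
  seg 3: down by d6 = -20 → (-74, 20)
  seg 4: down by d4 = -10 → (-74, 30)
  seg 5: left by d5 = 49/3 → (-271/3, 30)
  seg 6: down by d8 = -80 → (-271/3, 110)

d4 = -10
d5 = 49/3
d6 = -20
d7 = -84
d8 = -80
d9 = -48
endpoint = (-271/3, 110)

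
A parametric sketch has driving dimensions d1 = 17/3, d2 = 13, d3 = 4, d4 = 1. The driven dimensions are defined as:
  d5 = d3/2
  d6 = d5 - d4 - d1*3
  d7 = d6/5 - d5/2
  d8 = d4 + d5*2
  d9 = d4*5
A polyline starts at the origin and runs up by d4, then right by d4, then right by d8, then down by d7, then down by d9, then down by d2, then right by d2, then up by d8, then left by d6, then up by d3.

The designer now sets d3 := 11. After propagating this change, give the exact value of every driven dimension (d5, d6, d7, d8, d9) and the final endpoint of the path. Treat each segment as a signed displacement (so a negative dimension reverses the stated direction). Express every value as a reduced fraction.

d5 = 11/2
d6 = -25/2
d7 = -21/4
d8 = 12
d9 = 5
endpoint = (77/2, 45/4)

Apply edit: d3 := 11
  d5 = d3/2 = 11/2
  d6 = d5 - d4 - d1*3 = -25/2
  d7 = d6/5 - d5/2 = -21/4
  d8 = d4 + d5*2 = 12
  d9 = d4*5 = 5
Walk from origin (0, 0):
  seg 1: up by d4 = 1 → (0, 1)
  seg 2: right by d4 = 1 → (1, 1)
  seg 3: right by d8 = 12 → (13, 1)
  seg 4: down by d7 = -21/4 → (13, 25/4)
  seg 5: down by d9 = 5 → (13, 5/4)
  seg 6: down by d2 = 13 → (13, -47/4)
  seg 7: right by d2 = 13 → (26, -47/4)
  seg 8: up by d8 = 12 → (26, 1/4)
  seg 9: left by d6 = -25/2 → (77/2, 1/4)
  seg 10: up by d3 = 11 → (77/2, 45/4)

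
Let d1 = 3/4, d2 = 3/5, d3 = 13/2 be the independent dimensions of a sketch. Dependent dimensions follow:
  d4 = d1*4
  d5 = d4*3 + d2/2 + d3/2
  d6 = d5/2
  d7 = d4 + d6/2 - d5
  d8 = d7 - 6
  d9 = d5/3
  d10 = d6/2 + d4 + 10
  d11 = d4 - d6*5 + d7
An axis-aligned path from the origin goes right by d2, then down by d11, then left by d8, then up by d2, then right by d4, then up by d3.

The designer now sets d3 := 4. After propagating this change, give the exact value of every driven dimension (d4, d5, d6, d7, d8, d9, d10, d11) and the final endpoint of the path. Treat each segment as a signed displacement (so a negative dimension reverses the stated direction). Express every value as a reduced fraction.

d4 = 3
d5 = 113/10
d6 = 113/20
d7 = -219/40
d8 = -459/40
d9 = 113/30
d10 = 633/40
d11 = -1229/40
endpoint = (603/40, 1413/40)

Apply edit: d3 := 4
  d4 = d1*4 = 3
  d5 = d4*3 + d2/2 + d3/2 = 113/10
  d6 = d5/2 = 113/20
  d7 = d4 + d6/2 - d5 = -219/40
  d8 = d7 - 6 = -459/40
  d9 = d5/3 = 113/30
  d10 = d6/2 + d4 + 10 = 633/40
  d11 = d4 - d6*5 + d7 = -1229/40
Walk from origin (0, 0):
  seg 1: right by d2 = 3/5 → (3/5, 0)
  seg 2: down by d11 = -1229/40 → (3/5, 1229/40)
  seg 3: left by d8 = -459/40 → (483/40, 1229/40)
  seg 4: up by d2 = 3/5 → (483/40, 1253/40)
  seg 5: right by d4 = 3 → (603/40, 1253/40)
  seg 6: up by d3 = 4 → (603/40, 1413/40)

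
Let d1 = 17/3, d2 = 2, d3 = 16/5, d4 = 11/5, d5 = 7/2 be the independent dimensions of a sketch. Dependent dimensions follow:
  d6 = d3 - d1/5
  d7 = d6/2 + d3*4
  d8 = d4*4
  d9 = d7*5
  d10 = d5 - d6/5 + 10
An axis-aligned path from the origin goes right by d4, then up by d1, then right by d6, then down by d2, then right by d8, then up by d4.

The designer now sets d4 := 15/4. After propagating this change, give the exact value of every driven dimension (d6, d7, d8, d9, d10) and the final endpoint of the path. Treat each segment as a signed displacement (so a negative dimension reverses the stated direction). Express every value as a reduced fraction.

d6 = 31/15
d7 = 83/6
d8 = 15
d9 = 415/6
d10 = 1963/150
endpoint = (1249/60, 89/12)

Apply edit: d4 := 15/4
  d6 = d3 - d1/5 = 31/15
  d7 = d6/2 + d3*4 = 83/6
  d8 = d4*4 = 15
  d9 = d7*5 = 415/6
  d10 = d5 - d6/5 + 10 = 1963/150
Walk from origin (0, 0):
  seg 1: right by d4 = 15/4 → (15/4, 0)
  seg 2: up by d1 = 17/3 → (15/4, 17/3)
  seg 3: right by d6 = 31/15 → (349/60, 17/3)
  seg 4: down by d2 = 2 → (349/60, 11/3)
  seg 5: right by d8 = 15 → (1249/60, 11/3)
  seg 6: up by d4 = 15/4 → (1249/60, 89/12)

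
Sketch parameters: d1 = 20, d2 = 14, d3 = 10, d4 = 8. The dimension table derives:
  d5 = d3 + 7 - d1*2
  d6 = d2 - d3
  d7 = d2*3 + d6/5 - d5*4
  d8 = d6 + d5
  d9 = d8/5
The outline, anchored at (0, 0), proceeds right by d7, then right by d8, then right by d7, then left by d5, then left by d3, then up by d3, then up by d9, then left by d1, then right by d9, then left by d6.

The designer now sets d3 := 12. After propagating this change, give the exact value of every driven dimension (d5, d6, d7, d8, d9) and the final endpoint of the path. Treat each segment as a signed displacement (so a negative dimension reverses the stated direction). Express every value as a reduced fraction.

d5 = -21
d6 = 2
d7 = 632/5
d8 = -19
d9 = -19/5
endpoint = (217, 41/5)

Apply edit: d3 := 12
  d5 = d3 + 7 - d1*2 = -21
  d6 = d2 - d3 = 2
  d7 = d2*3 + d6/5 - d5*4 = 632/5
  d8 = d6 + d5 = -19
  d9 = d8/5 = -19/5
Walk from origin (0, 0):
  seg 1: right by d7 = 632/5 → (632/5, 0)
  seg 2: right by d8 = -19 → (537/5, 0)
  seg 3: right by d7 = 632/5 → (1169/5, 0)
  seg 4: left by d5 = -21 → (1274/5, 0)
  seg 5: left by d3 = 12 → (1214/5, 0)
  seg 6: up by d3 = 12 → (1214/5, 12)
  seg 7: up by d9 = -19/5 → (1214/5, 41/5)
  seg 8: left by d1 = 20 → (1114/5, 41/5)
  seg 9: right by d9 = -19/5 → (219, 41/5)
  seg 10: left by d6 = 2 → (217, 41/5)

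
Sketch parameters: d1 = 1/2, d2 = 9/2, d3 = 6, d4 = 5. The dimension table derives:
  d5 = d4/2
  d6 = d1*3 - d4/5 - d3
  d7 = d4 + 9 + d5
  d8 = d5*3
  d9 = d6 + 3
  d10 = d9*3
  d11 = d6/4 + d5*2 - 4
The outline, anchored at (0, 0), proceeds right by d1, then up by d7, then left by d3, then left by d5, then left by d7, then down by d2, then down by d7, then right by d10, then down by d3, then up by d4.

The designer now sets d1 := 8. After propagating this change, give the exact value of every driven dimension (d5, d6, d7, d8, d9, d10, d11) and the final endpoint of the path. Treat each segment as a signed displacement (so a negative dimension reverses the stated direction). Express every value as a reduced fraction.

d5 = 5/2
d6 = 17
d7 = 33/2
d8 = 15/2
d9 = 20
d10 = 60
d11 = 21/4
endpoint = (43, -11/2)

Apply edit: d1 := 8
  d5 = d4/2 = 5/2
  d6 = d1*3 - d4/5 - d3 = 17
  d7 = d4 + 9 + d5 = 33/2
  d8 = d5*3 = 15/2
  d9 = d6 + 3 = 20
  d10 = d9*3 = 60
  d11 = d6/4 + d5*2 - 4 = 21/4
Walk from origin (0, 0):
  seg 1: right by d1 = 8 → (8, 0)
  seg 2: up by d7 = 33/2 → (8, 33/2)
  seg 3: left by d3 = 6 → (2, 33/2)
  seg 4: left by d5 = 5/2 → (-1/2, 33/2)
  seg 5: left by d7 = 33/2 → (-17, 33/2)
  seg 6: down by d2 = 9/2 → (-17, 12)
  seg 7: down by d7 = 33/2 → (-17, -9/2)
  seg 8: right by d10 = 60 → (43, -9/2)
  seg 9: down by d3 = 6 → (43, -21/2)
  seg 10: up by d4 = 5 → (43, -11/2)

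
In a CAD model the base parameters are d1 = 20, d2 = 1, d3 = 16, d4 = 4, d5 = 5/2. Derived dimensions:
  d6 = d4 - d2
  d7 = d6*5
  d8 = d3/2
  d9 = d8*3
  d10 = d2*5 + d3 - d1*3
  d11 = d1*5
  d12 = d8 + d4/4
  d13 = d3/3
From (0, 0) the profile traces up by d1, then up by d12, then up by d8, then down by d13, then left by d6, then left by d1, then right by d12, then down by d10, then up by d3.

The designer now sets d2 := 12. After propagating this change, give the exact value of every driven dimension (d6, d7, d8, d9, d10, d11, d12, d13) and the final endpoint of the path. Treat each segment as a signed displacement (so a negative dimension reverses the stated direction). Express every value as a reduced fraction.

Apply edit: d2 := 12
  d6 = d4 - d2 = -8
  d7 = d6*5 = -40
  d8 = d3/2 = 8
  d9 = d8*3 = 24
  d10 = d2*5 + d3 - d1*3 = 16
  d11 = d1*5 = 100
  d12 = d8 + d4/4 = 9
  d13 = d3/3 = 16/3
Walk from origin (0, 0):
  seg 1: up by d1 = 20 → (0, 20)
  seg 2: up by d12 = 9 → (0, 29)
  seg 3: up by d8 = 8 → (0, 37)
  seg 4: down by d13 = 16/3 → (0, 95/3)
  seg 5: left by d6 = -8 → (8, 95/3)
  seg 6: left by d1 = 20 → (-12, 95/3)
  seg 7: right by d12 = 9 → (-3, 95/3)
  seg 8: down by d10 = 16 → (-3, 47/3)
  seg 9: up by d3 = 16 → (-3, 95/3)

d6 = -8
d7 = -40
d8 = 8
d9 = 24
d10 = 16
d11 = 100
d12 = 9
d13 = 16/3
endpoint = (-3, 95/3)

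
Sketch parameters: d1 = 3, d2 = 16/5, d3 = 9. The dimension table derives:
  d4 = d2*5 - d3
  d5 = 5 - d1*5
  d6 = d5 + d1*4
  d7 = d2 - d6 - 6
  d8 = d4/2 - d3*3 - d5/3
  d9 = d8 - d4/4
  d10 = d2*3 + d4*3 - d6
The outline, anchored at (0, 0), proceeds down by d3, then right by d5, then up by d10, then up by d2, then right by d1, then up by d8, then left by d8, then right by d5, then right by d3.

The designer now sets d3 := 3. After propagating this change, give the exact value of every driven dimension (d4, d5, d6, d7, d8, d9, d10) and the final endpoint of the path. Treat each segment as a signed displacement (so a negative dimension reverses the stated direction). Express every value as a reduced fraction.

d4 = 13
d5 = -10
d6 = 2
d7 = -24/5
d8 = 5/6
d9 = -29/12
d10 = 233/5
endpoint = (-89/6, 1429/30)

Apply edit: d3 := 3
  d4 = d2*5 - d3 = 13
  d5 = 5 - d1*5 = -10
  d6 = d5 + d1*4 = 2
  d7 = d2 - d6 - 6 = -24/5
  d8 = d4/2 - d3*3 - d5/3 = 5/6
  d9 = d8 - d4/4 = -29/12
  d10 = d2*3 + d4*3 - d6 = 233/5
Walk from origin (0, 0):
  seg 1: down by d3 = 3 → (0, -3)
  seg 2: right by d5 = -10 → (-10, -3)
  seg 3: up by d10 = 233/5 → (-10, 218/5)
  seg 4: up by d2 = 16/5 → (-10, 234/5)
  seg 5: right by d1 = 3 → (-7, 234/5)
  seg 6: up by d8 = 5/6 → (-7, 1429/30)
  seg 7: left by d8 = 5/6 → (-47/6, 1429/30)
  seg 8: right by d5 = -10 → (-107/6, 1429/30)
  seg 9: right by d3 = 3 → (-89/6, 1429/30)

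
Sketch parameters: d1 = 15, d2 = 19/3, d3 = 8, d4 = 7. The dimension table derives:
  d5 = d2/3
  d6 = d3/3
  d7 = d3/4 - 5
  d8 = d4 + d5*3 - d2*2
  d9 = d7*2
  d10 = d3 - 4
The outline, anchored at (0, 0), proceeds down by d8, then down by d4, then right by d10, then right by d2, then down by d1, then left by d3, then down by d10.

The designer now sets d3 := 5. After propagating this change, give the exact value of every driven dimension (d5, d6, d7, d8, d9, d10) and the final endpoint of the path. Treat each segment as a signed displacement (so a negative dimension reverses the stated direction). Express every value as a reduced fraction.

Apply edit: d3 := 5
  d5 = d2/3 = 19/9
  d6 = d3/3 = 5/3
  d7 = d3/4 - 5 = -15/4
  d8 = d4 + d5*3 - d2*2 = 2/3
  d9 = d7*2 = -15/2
  d10 = d3 - 4 = 1
Walk from origin (0, 0):
  seg 1: down by d8 = 2/3 → (0, -2/3)
  seg 2: down by d4 = 7 → (0, -23/3)
  seg 3: right by d10 = 1 → (1, -23/3)
  seg 4: right by d2 = 19/3 → (22/3, -23/3)
  seg 5: down by d1 = 15 → (22/3, -68/3)
  seg 6: left by d3 = 5 → (7/3, -68/3)
  seg 7: down by d10 = 1 → (7/3, -71/3)

d5 = 19/9
d6 = 5/3
d7 = -15/4
d8 = 2/3
d9 = -15/2
d10 = 1
endpoint = (7/3, -71/3)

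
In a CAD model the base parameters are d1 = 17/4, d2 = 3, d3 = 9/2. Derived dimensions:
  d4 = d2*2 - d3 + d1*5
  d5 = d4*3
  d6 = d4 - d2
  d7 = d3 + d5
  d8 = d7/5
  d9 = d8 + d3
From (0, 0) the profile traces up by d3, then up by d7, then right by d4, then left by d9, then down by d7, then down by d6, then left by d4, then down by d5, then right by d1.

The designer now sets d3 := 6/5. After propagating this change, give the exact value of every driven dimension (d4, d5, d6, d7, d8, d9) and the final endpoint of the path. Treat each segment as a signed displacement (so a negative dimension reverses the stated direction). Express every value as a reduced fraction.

Apply edit: d3 := 6/5
  d4 = d2*2 - d3 + d1*5 = 521/20
  d5 = d4*3 = 1563/20
  d6 = d4 - d2 = 461/20
  d7 = d3 + d5 = 1587/20
  d8 = d7/5 = 1587/100
  d9 = d8 + d3 = 1707/100
Walk from origin (0, 0):
  seg 1: up by d3 = 6/5 → (0, 6/5)
  seg 2: up by d7 = 1587/20 → (0, 1611/20)
  seg 3: right by d4 = 521/20 → (521/20, 1611/20)
  seg 4: left by d9 = 1707/100 → (449/50, 1611/20)
  seg 5: down by d7 = 1587/20 → (449/50, 6/5)
  seg 6: down by d6 = 461/20 → (449/50, -437/20)
  seg 7: left by d4 = 521/20 → (-1707/100, -437/20)
  seg 8: down by d5 = 1563/20 → (-1707/100, -100)
  seg 9: right by d1 = 17/4 → (-641/50, -100)

d4 = 521/20
d5 = 1563/20
d6 = 461/20
d7 = 1587/20
d8 = 1587/100
d9 = 1707/100
endpoint = (-641/50, -100)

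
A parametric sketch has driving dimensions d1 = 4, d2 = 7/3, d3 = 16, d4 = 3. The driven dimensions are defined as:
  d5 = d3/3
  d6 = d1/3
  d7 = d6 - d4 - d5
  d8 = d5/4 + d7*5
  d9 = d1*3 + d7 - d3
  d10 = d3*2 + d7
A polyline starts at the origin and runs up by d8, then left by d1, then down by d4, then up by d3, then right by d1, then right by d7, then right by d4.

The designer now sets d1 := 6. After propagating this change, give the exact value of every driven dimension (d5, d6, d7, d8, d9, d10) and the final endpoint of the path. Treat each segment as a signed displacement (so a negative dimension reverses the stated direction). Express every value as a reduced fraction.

d5 = 16/3
d6 = 2
d7 = -19/3
d8 = -91/3
d9 = -13/3
d10 = 77/3
endpoint = (-10/3, -52/3)

Apply edit: d1 := 6
  d5 = d3/3 = 16/3
  d6 = d1/3 = 2
  d7 = d6 - d4 - d5 = -19/3
  d8 = d5/4 + d7*5 = -91/3
  d9 = d1*3 + d7 - d3 = -13/3
  d10 = d3*2 + d7 = 77/3
Walk from origin (0, 0):
  seg 1: up by d8 = -91/3 → (0, -91/3)
  seg 2: left by d1 = 6 → (-6, -91/3)
  seg 3: down by d4 = 3 → (-6, -100/3)
  seg 4: up by d3 = 16 → (-6, -52/3)
  seg 5: right by d1 = 6 → (0, -52/3)
  seg 6: right by d7 = -19/3 → (-19/3, -52/3)
  seg 7: right by d4 = 3 → (-10/3, -52/3)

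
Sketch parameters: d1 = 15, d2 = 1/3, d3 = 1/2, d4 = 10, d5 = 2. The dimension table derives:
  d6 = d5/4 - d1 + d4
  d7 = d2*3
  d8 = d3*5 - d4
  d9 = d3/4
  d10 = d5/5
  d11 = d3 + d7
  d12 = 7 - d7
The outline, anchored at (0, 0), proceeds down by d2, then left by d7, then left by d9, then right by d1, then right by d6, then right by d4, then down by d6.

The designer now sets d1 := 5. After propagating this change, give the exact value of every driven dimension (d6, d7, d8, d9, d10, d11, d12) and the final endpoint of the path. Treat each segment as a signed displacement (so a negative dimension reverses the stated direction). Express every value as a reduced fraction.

d6 = 11/2
d7 = 1
d8 = -15/2
d9 = 1/8
d10 = 2/5
d11 = 3/2
d12 = 6
endpoint = (155/8, -35/6)

Apply edit: d1 := 5
  d6 = d5/4 - d1 + d4 = 11/2
  d7 = d2*3 = 1
  d8 = d3*5 - d4 = -15/2
  d9 = d3/4 = 1/8
  d10 = d5/5 = 2/5
  d11 = d3 + d7 = 3/2
  d12 = 7 - d7 = 6
Walk from origin (0, 0):
  seg 1: down by d2 = 1/3 → (0, -1/3)
  seg 2: left by d7 = 1 → (-1, -1/3)
  seg 3: left by d9 = 1/8 → (-9/8, -1/3)
  seg 4: right by d1 = 5 → (31/8, -1/3)
  seg 5: right by d6 = 11/2 → (75/8, -1/3)
  seg 6: right by d4 = 10 → (155/8, -1/3)
  seg 7: down by d6 = 11/2 → (155/8, -35/6)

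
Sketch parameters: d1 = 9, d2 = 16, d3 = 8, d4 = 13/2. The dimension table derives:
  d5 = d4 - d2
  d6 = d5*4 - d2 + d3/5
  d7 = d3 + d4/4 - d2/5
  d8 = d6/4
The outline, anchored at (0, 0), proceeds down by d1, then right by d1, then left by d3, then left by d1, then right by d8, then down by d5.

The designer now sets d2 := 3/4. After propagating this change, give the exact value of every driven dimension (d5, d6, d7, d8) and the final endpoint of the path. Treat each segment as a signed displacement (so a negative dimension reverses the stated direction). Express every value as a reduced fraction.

Apply edit: d2 := 3/4
  d5 = d4 - d2 = 23/4
  d6 = d5*4 - d2 + d3/5 = 477/20
  d7 = d3 + d4/4 - d2/5 = 379/40
  d8 = d6/4 = 477/80
Walk from origin (0, 0):
  seg 1: down by d1 = 9 → (0, -9)
  seg 2: right by d1 = 9 → (9, -9)
  seg 3: left by d3 = 8 → (1, -9)
  seg 4: left by d1 = 9 → (-8, -9)
  seg 5: right by d8 = 477/80 → (-163/80, -9)
  seg 6: down by d5 = 23/4 → (-163/80, -59/4)

d5 = 23/4
d6 = 477/20
d7 = 379/40
d8 = 477/80
endpoint = (-163/80, -59/4)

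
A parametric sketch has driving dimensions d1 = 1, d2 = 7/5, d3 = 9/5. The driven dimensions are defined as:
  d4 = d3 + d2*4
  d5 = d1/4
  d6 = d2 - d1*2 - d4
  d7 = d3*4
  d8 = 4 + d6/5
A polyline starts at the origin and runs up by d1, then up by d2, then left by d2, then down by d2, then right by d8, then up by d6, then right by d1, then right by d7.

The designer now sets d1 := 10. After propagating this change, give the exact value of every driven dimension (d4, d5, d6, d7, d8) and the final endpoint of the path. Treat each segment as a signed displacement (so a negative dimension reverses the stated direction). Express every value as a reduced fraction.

Apply edit: d1 := 10
  d4 = d3 + d2*4 = 37/5
  d5 = d1/4 = 5/2
  d6 = d2 - d1*2 - d4 = -26
  d7 = d3*4 = 36/5
  d8 = 4 + d6/5 = -6/5
Walk from origin (0, 0):
  seg 1: up by d1 = 10 → (0, 10)
  seg 2: up by d2 = 7/5 → (0, 57/5)
  seg 3: left by d2 = 7/5 → (-7/5, 57/5)
  seg 4: down by d2 = 7/5 → (-7/5, 10)
  seg 5: right by d8 = -6/5 → (-13/5, 10)
  seg 6: up by d6 = -26 → (-13/5, -16)
  seg 7: right by d1 = 10 → (37/5, -16)
  seg 8: right by d7 = 36/5 → (73/5, -16)

d4 = 37/5
d5 = 5/2
d6 = -26
d7 = 36/5
d8 = -6/5
endpoint = (73/5, -16)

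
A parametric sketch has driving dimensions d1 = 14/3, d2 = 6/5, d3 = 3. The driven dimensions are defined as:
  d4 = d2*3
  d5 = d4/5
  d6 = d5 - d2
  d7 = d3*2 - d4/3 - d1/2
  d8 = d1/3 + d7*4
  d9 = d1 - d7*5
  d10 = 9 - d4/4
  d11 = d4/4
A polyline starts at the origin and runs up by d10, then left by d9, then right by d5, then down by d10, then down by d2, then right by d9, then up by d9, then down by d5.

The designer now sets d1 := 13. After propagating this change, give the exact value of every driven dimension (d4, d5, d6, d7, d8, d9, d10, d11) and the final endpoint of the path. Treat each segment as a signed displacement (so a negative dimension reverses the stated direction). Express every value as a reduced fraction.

d4 = 18/5
d5 = 18/25
d6 = -12/25
d7 = -17/10
d8 = -37/15
d9 = 43/2
d10 = 81/10
d11 = 9/10
endpoint = (18/25, 979/50)

Apply edit: d1 := 13
  d4 = d2*3 = 18/5
  d5 = d4/5 = 18/25
  d6 = d5 - d2 = -12/25
  d7 = d3*2 - d4/3 - d1/2 = -17/10
  d8 = d1/3 + d7*4 = -37/15
  d9 = d1 - d7*5 = 43/2
  d10 = 9 - d4/4 = 81/10
  d11 = d4/4 = 9/10
Walk from origin (0, 0):
  seg 1: up by d10 = 81/10 → (0, 81/10)
  seg 2: left by d9 = 43/2 → (-43/2, 81/10)
  seg 3: right by d5 = 18/25 → (-1039/50, 81/10)
  seg 4: down by d10 = 81/10 → (-1039/50, 0)
  seg 5: down by d2 = 6/5 → (-1039/50, -6/5)
  seg 6: right by d9 = 43/2 → (18/25, -6/5)
  seg 7: up by d9 = 43/2 → (18/25, 203/10)
  seg 8: down by d5 = 18/25 → (18/25, 979/50)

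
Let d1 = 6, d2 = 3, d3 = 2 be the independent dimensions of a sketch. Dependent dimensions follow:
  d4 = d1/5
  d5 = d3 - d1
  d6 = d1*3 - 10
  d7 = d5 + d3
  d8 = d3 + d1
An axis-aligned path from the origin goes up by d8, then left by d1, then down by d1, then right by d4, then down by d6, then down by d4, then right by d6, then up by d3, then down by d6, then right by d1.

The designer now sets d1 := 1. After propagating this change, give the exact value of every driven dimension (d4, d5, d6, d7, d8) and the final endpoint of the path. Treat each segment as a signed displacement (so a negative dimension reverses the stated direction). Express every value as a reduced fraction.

Apply edit: d1 := 1
  d4 = d1/5 = 1/5
  d5 = d3 - d1 = 1
  d6 = d1*3 - 10 = -7
  d7 = d5 + d3 = 3
  d8 = d3 + d1 = 3
Walk from origin (0, 0):
  seg 1: up by d8 = 3 → (0, 3)
  seg 2: left by d1 = 1 → (-1, 3)
  seg 3: down by d1 = 1 → (-1, 2)
  seg 4: right by d4 = 1/5 → (-4/5, 2)
  seg 5: down by d6 = -7 → (-4/5, 9)
  seg 6: down by d4 = 1/5 → (-4/5, 44/5)
  seg 7: right by d6 = -7 → (-39/5, 44/5)
  seg 8: up by d3 = 2 → (-39/5, 54/5)
  seg 9: down by d6 = -7 → (-39/5, 89/5)
  seg 10: right by d1 = 1 → (-34/5, 89/5)

d4 = 1/5
d5 = 1
d6 = -7
d7 = 3
d8 = 3
endpoint = (-34/5, 89/5)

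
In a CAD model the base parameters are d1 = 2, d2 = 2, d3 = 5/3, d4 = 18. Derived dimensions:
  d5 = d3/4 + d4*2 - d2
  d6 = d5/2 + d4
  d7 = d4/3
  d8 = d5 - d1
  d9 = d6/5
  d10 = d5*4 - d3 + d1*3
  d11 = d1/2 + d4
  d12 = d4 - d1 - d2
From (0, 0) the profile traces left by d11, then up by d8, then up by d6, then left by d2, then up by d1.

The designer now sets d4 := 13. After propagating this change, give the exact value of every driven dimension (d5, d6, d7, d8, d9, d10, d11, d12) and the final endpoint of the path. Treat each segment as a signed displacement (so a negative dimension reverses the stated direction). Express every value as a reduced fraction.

Apply edit: d4 := 13
  d5 = d3/4 + d4*2 - d2 = 293/12
  d6 = d5/2 + d4 = 605/24
  d7 = d4/3 = 13/3
  d8 = d5 - d1 = 269/12
  d9 = d6/5 = 121/24
  d10 = d5*4 - d3 + d1*3 = 102
  d11 = d1/2 + d4 = 14
  d12 = d4 - d1 - d2 = 9
Walk from origin (0, 0):
  seg 1: left by d11 = 14 → (-14, 0)
  seg 2: up by d8 = 269/12 → (-14, 269/12)
  seg 3: up by d6 = 605/24 → (-14, 381/8)
  seg 4: left by d2 = 2 → (-16, 381/8)
  seg 5: up by d1 = 2 → (-16, 397/8)

d5 = 293/12
d6 = 605/24
d7 = 13/3
d8 = 269/12
d9 = 121/24
d10 = 102
d11 = 14
d12 = 9
endpoint = (-16, 397/8)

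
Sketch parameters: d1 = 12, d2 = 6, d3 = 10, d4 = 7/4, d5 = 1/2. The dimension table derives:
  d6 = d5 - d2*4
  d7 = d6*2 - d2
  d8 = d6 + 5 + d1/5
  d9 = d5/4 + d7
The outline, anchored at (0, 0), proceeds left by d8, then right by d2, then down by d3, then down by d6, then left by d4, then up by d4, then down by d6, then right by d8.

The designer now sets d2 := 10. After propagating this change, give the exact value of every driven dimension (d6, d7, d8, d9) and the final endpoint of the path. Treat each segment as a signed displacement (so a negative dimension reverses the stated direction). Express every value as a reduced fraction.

d6 = -79/2
d7 = -89
d8 = -321/10
d9 = -711/8
endpoint = (33/4, 283/4)

Apply edit: d2 := 10
  d6 = d5 - d2*4 = -79/2
  d7 = d6*2 - d2 = -89
  d8 = d6 + 5 + d1/5 = -321/10
  d9 = d5/4 + d7 = -711/8
Walk from origin (0, 0):
  seg 1: left by d8 = -321/10 → (321/10, 0)
  seg 2: right by d2 = 10 → (421/10, 0)
  seg 3: down by d3 = 10 → (421/10, -10)
  seg 4: down by d6 = -79/2 → (421/10, 59/2)
  seg 5: left by d4 = 7/4 → (807/20, 59/2)
  seg 6: up by d4 = 7/4 → (807/20, 125/4)
  seg 7: down by d6 = -79/2 → (807/20, 283/4)
  seg 8: right by d8 = -321/10 → (33/4, 283/4)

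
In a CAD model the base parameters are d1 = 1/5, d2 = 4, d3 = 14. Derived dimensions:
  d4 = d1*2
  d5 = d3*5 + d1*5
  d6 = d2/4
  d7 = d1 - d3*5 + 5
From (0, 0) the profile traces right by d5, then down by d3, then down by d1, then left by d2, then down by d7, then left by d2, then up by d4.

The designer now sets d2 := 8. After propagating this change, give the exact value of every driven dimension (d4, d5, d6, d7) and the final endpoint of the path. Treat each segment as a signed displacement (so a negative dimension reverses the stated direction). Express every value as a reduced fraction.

Apply edit: d2 := 8
  d4 = d1*2 = 2/5
  d5 = d3*5 + d1*5 = 71
  d6 = d2/4 = 2
  d7 = d1 - d3*5 + 5 = -324/5
Walk from origin (0, 0):
  seg 1: right by d5 = 71 → (71, 0)
  seg 2: down by d3 = 14 → (71, -14)
  seg 3: down by d1 = 1/5 → (71, -71/5)
  seg 4: left by d2 = 8 → (63, -71/5)
  seg 5: down by d7 = -324/5 → (63, 253/5)
  seg 6: left by d2 = 8 → (55, 253/5)
  seg 7: up by d4 = 2/5 → (55, 51)

d4 = 2/5
d5 = 71
d6 = 2
d7 = -324/5
endpoint = (55, 51)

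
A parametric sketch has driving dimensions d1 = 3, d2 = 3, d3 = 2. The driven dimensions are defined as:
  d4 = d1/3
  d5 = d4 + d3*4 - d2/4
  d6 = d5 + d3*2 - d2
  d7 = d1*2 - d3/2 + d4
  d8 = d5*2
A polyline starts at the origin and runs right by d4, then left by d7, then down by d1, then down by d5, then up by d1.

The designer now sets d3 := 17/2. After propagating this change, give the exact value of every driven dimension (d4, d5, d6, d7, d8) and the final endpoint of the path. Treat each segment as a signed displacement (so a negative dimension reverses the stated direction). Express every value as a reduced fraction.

Apply edit: d3 := 17/2
  d4 = d1/3 = 1
  d5 = d4 + d3*4 - d2/4 = 137/4
  d6 = d5 + d3*2 - d2 = 193/4
  d7 = d1*2 - d3/2 + d4 = 11/4
  d8 = d5*2 = 137/2
Walk from origin (0, 0):
  seg 1: right by d4 = 1 → (1, 0)
  seg 2: left by d7 = 11/4 → (-7/4, 0)
  seg 3: down by d1 = 3 → (-7/4, -3)
  seg 4: down by d5 = 137/4 → (-7/4, -149/4)
  seg 5: up by d1 = 3 → (-7/4, -137/4)

d4 = 1
d5 = 137/4
d6 = 193/4
d7 = 11/4
d8 = 137/2
endpoint = (-7/4, -137/4)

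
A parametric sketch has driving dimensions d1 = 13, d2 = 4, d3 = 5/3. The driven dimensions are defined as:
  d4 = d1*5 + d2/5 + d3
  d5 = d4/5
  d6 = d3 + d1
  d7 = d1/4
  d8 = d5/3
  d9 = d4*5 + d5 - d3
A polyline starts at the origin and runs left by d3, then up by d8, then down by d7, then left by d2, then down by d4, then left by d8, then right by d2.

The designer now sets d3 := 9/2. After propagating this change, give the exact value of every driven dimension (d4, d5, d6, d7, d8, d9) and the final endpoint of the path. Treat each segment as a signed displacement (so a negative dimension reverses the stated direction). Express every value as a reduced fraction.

Apply edit: d3 := 9/2
  d4 = d1*5 + d2/5 + d3 = 703/10
  d5 = d4/5 = 703/50
  d6 = d3 + d1 = 35/2
  d7 = d1/4 = 13/4
  d8 = d5/3 = 703/150
  d9 = d4*5 + d5 - d3 = 18053/50
Walk from origin (0, 0):
  seg 1: left by d3 = 9/2 → (-9/2, 0)
  seg 2: up by d8 = 703/150 → (-9/2, 703/150)
  seg 3: down by d7 = 13/4 → (-9/2, 431/300)
  seg 4: left by d2 = 4 → (-17/2, 431/300)
  seg 5: down by d4 = 703/10 → (-17/2, -20659/300)
  seg 6: left by d8 = 703/150 → (-989/75, -20659/300)
  seg 7: right by d2 = 4 → (-689/75, -20659/300)

d4 = 703/10
d5 = 703/50
d6 = 35/2
d7 = 13/4
d8 = 703/150
d9 = 18053/50
endpoint = (-689/75, -20659/300)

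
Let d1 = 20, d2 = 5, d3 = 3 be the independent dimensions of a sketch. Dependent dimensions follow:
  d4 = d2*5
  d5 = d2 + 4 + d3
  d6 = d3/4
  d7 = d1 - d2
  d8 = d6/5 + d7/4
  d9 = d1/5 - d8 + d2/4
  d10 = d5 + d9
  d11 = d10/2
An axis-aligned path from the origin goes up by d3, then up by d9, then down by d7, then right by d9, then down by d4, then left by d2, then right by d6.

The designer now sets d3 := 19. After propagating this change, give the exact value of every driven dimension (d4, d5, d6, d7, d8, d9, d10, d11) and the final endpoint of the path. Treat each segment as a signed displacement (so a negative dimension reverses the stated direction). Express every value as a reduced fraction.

Apply edit: d3 := 19
  d4 = d2*5 = 25
  d5 = d2 + 4 + d3 = 28
  d6 = d3/4 = 19/4
  d7 = d1 - d2 = 15
  d8 = d6/5 + d7/4 = 47/10
  d9 = d1/5 - d8 + d2/4 = 11/20
  d10 = d5 + d9 = 571/20
  d11 = d10/2 = 571/40
Walk from origin (0, 0):
  seg 1: up by d3 = 19 → (0, 19)
  seg 2: up by d9 = 11/20 → (0, 391/20)
  seg 3: down by d7 = 15 → (0, 91/20)
  seg 4: right by d9 = 11/20 → (11/20, 91/20)
  seg 5: down by d4 = 25 → (11/20, -409/20)
  seg 6: left by d2 = 5 → (-89/20, -409/20)
  seg 7: right by d6 = 19/4 → (3/10, -409/20)

d4 = 25
d5 = 28
d6 = 19/4
d7 = 15
d8 = 47/10
d9 = 11/20
d10 = 571/20
d11 = 571/40
endpoint = (3/10, -409/20)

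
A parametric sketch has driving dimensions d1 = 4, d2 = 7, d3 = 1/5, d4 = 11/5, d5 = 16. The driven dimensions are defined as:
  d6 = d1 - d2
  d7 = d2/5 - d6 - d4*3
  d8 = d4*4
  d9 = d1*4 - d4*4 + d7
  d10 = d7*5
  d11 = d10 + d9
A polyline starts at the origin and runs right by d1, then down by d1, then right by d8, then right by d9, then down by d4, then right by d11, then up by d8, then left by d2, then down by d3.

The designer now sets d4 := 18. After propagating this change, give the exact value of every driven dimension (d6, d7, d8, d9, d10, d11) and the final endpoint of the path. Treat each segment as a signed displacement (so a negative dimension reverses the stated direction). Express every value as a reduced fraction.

d6 = -3
d7 = -248/5
d8 = 72
d9 = -528/5
d10 = -248
d11 = -1768/5
endpoint = (-1951/5, 249/5)

Apply edit: d4 := 18
  d6 = d1 - d2 = -3
  d7 = d2/5 - d6 - d4*3 = -248/5
  d8 = d4*4 = 72
  d9 = d1*4 - d4*4 + d7 = -528/5
  d10 = d7*5 = -248
  d11 = d10 + d9 = -1768/5
Walk from origin (0, 0):
  seg 1: right by d1 = 4 → (4, 0)
  seg 2: down by d1 = 4 → (4, -4)
  seg 3: right by d8 = 72 → (76, -4)
  seg 4: right by d9 = -528/5 → (-148/5, -4)
  seg 5: down by d4 = 18 → (-148/5, -22)
  seg 6: right by d11 = -1768/5 → (-1916/5, -22)
  seg 7: up by d8 = 72 → (-1916/5, 50)
  seg 8: left by d2 = 7 → (-1951/5, 50)
  seg 9: down by d3 = 1/5 → (-1951/5, 249/5)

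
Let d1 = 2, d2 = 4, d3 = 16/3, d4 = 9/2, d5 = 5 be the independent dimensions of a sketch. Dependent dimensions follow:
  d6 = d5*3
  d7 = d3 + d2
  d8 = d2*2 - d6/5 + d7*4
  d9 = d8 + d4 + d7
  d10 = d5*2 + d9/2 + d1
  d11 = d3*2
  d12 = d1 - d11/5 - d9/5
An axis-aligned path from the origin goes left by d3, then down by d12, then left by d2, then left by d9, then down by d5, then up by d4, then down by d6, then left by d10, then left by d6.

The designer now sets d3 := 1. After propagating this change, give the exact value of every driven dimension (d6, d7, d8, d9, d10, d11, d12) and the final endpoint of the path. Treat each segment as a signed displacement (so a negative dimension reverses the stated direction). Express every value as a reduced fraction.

d6 = 15
d7 = 5
d8 = 25
d9 = 69/2
d10 = 117/4
d11 = 2
d12 = -53/10
endpoint = (-335/4, -51/5)

Apply edit: d3 := 1
  d6 = d5*3 = 15
  d7 = d3 + d2 = 5
  d8 = d2*2 - d6/5 + d7*4 = 25
  d9 = d8 + d4 + d7 = 69/2
  d10 = d5*2 + d9/2 + d1 = 117/4
  d11 = d3*2 = 2
  d12 = d1 - d11/5 - d9/5 = -53/10
Walk from origin (0, 0):
  seg 1: left by d3 = 1 → (-1, 0)
  seg 2: down by d12 = -53/10 → (-1, 53/10)
  seg 3: left by d2 = 4 → (-5, 53/10)
  seg 4: left by d9 = 69/2 → (-79/2, 53/10)
  seg 5: down by d5 = 5 → (-79/2, 3/10)
  seg 6: up by d4 = 9/2 → (-79/2, 24/5)
  seg 7: down by d6 = 15 → (-79/2, -51/5)
  seg 8: left by d10 = 117/4 → (-275/4, -51/5)
  seg 9: left by d6 = 15 → (-335/4, -51/5)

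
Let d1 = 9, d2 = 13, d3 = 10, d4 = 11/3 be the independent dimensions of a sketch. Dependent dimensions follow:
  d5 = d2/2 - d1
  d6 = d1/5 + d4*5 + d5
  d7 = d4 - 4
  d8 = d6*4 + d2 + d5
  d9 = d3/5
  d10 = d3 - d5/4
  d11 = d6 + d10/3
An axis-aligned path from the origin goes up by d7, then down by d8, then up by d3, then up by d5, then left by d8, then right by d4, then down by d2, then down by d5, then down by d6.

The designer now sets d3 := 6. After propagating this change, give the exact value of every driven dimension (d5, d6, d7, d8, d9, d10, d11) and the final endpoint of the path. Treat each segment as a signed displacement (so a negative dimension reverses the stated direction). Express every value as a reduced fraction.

d5 = -5/2
d6 = 529/30
d7 = -1/3
d8 = 2431/30
d9 = 6/5
d10 = 53/8
d11 = 2381/120
endpoint = (-2321/30, -106)

Apply edit: d3 := 6
  d5 = d2/2 - d1 = -5/2
  d6 = d1/5 + d4*5 + d5 = 529/30
  d7 = d4 - 4 = -1/3
  d8 = d6*4 + d2 + d5 = 2431/30
  d9 = d3/5 = 6/5
  d10 = d3 - d5/4 = 53/8
  d11 = d6 + d10/3 = 2381/120
Walk from origin (0, 0):
  seg 1: up by d7 = -1/3 → (0, -1/3)
  seg 2: down by d8 = 2431/30 → (0, -2441/30)
  seg 3: up by d3 = 6 → (0, -2261/30)
  seg 4: up by d5 = -5/2 → (0, -1168/15)
  seg 5: left by d8 = 2431/30 → (-2431/30, -1168/15)
  seg 6: right by d4 = 11/3 → (-2321/30, -1168/15)
  seg 7: down by d2 = 13 → (-2321/30, -1363/15)
  seg 8: down by d5 = -5/2 → (-2321/30, -2651/30)
  seg 9: down by d6 = 529/30 → (-2321/30, -106)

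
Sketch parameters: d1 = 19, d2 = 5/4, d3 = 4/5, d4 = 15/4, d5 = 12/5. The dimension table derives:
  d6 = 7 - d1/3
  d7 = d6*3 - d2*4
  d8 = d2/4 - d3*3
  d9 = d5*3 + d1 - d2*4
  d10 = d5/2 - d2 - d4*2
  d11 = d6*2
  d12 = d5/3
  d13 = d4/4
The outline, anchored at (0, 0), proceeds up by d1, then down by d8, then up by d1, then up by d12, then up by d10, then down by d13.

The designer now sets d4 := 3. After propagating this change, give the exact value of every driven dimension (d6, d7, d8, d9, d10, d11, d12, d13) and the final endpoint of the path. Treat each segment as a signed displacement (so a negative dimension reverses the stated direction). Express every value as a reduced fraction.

Apply edit: d4 := 3
  d6 = 7 - d1/3 = 2/3
  d7 = d6*3 - d2*4 = -3
  d8 = d2/4 - d3*3 = -167/80
  d9 = d5*3 + d1 - d2*4 = 106/5
  d10 = d5/2 - d2 - d4*2 = -121/20
  d11 = d6*2 = 4/3
  d12 = d5/3 = 4/5
  d13 = d4/4 = 3/4
Walk from origin (0, 0):
  seg 1: up by d1 = 19 → (0, 19)
  seg 2: down by d8 = -167/80 → (0, 1687/80)
  seg 3: up by d1 = 19 → (0, 3207/80)
  seg 4: up by d12 = 4/5 → (0, 3271/80)
  seg 5: up by d10 = -121/20 → (0, 2787/80)
  seg 6: down by d13 = 3/4 → (0, 2727/80)

d6 = 2/3
d7 = -3
d8 = -167/80
d9 = 106/5
d10 = -121/20
d11 = 4/3
d12 = 4/5
d13 = 3/4
endpoint = (0, 2727/80)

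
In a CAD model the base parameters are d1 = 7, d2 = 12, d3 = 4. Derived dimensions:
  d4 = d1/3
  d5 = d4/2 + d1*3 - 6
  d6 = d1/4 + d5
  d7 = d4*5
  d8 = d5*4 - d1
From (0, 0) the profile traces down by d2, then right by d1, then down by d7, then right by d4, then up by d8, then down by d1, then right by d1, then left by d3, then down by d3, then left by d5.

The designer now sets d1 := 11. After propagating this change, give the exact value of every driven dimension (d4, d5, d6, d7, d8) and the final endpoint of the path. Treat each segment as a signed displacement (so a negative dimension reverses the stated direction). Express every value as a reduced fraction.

Apply edit: d1 := 11
  d4 = d1/3 = 11/3
  d5 = d4/2 + d1*3 - 6 = 173/6
  d6 = d1/4 + d5 = 379/12
  d7 = d4*5 = 55/3
  d8 = d5*4 - d1 = 313/3
Walk from origin (0, 0):
  seg 1: down by d2 = 12 → (0, -12)
  seg 2: right by d1 = 11 → (11, -12)
  seg 3: down by d7 = 55/3 → (11, -91/3)
  seg 4: right by d4 = 11/3 → (44/3, -91/3)
  seg 5: up by d8 = 313/3 → (44/3, 74)
  seg 6: down by d1 = 11 → (44/3, 63)
  seg 7: right by d1 = 11 → (77/3, 63)
  seg 8: left by d3 = 4 → (65/3, 63)
  seg 9: down by d3 = 4 → (65/3, 59)
  seg 10: left by d5 = 173/6 → (-43/6, 59)

d4 = 11/3
d5 = 173/6
d6 = 379/12
d7 = 55/3
d8 = 313/3
endpoint = (-43/6, 59)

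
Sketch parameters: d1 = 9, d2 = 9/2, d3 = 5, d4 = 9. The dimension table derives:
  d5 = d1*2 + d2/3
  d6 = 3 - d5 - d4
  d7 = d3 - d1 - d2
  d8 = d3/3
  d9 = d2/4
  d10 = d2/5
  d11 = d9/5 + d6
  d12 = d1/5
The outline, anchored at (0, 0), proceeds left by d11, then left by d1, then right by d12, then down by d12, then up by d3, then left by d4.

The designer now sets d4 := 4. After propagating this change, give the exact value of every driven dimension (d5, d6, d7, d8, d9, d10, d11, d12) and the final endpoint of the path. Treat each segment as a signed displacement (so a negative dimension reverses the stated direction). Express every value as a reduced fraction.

d5 = 39/2
d6 = -41/2
d7 = -17/2
d8 = 5/3
d9 = 9/8
d10 = 9/10
d11 = -811/40
d12 = 9/5
endpoint = (363/40, 16/5)

Apply edit: d4 := 4
  d5 = d1*2 + d2/3 = 39/2
  d6 = 3 - d5 - d4 = -41/2
  d7 = d3 - d1 - d2 = -17/2
  d8 = d3/3 = 5/3
  d9 = d2/4 = 9/8
  d10 = d2/5 = 9/10
  d11 = d9/5 + d6 = -811/40
  d12 = d1/5 = 9/5
Walk from origin (0, 0):
  seg 1: left by d11 = -811/40 → (811/40, 0)
  seg 2: left by d1 = 9 → (451/40, 0)
  seg 3: right by d12 = 9/5 → (523/40, 0)
  seg 4: down by d12 = 9/5 → (523/40, -9/5)
  seg 5: up by d3 = 5 → (523/40, 16/5)
  seg 6: left by d4 = 4 → (363/40, 16/5)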